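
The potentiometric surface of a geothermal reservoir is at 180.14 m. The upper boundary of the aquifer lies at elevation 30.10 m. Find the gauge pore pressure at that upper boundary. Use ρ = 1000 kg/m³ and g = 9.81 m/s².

P ≈ 1470 kPa

Pressure head at the aquifer top: ψ = h − z = 180.14 − 30.10 = 150.04 m.
P = ρgψ = 1000 × 9.81 × 150.04 = 1471892 Pa ≈ 1470 kPa.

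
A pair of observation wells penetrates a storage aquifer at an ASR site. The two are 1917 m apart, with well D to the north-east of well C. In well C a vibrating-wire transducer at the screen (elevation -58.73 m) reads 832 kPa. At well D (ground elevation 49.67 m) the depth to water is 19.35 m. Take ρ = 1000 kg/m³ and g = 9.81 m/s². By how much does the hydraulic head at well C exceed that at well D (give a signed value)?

Δh ≈ -4.24 m

Pressure head at well C: ψ = P/(ρg) = 832×1000 / (1000 × 9.81) = 84.81 m.
Total head at well C: h = z + ψ = -58.73 + 84.81 = 26.08 m.
Total head at well D: h = 49.67 − 19.35 = 30.32 m.
Head difference: h(well C) − h(well D) = 26.08 − 30.32 = -4.24 m.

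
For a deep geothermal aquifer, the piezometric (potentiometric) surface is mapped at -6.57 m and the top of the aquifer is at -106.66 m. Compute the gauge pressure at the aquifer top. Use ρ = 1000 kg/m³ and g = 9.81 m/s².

P ≈ 982 kPa

Pressure head at the aquifer top: ψ = h − z = -6.57 − (-106.66) = 100.09 m.
P = ρgψ = 1000 × 9.81 × 100.09 = 981883 Pa ≈ 982 kPa.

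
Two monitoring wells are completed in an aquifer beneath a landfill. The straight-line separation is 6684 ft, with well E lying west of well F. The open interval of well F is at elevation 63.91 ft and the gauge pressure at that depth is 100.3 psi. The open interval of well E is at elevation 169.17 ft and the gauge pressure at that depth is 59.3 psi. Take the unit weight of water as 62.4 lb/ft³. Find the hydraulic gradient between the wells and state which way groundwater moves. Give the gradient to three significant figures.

Pressure head at well F: ψ = 144·P/γ = 144 × 100.3 / 62.4 = 231.46 ft.
Total head at well F: h = z + ψ = 63.91 + 231.46 = 295.37 ft.
Pressure head at well E: ψ = 144·P/γ = 144 × 59.3 / 62.4 = 136.85 ft.
Total head at well E: h = z + ψ = 169.17 + 136.85 = 306.02 ft.
Head difference: h(well F) − h(well E) = 295.37 − 306.02 = -10.65 ft.
Hydraulic gradient: i = |Δh| / L = 10.65 / 6684 = 0.00159.
Flow is from higher to lower head: from well E toward well F, i.e. toward the east.

i ≈ 0.00159; groundwater flows toward the east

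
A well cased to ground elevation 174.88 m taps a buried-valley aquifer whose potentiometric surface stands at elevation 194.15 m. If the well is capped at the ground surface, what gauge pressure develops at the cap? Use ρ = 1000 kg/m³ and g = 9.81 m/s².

Head above the cap: Δh = 194.15 − 174.88 = 19.27 m.
P = ρgΔh = 1000 × 9.81 × 19.27 = 189039 Pa ≈ 189 kPa.

P ≈ 189 kPa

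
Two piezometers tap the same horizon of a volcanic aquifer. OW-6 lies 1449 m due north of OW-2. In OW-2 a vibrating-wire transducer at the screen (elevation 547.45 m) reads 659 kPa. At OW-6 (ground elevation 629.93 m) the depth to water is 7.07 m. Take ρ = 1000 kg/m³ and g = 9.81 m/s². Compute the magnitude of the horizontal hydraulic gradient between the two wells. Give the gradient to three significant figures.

Pressure head at OW-2: ψ = P/(ρg) = 659×1000 / (1000 × 9.81) = 67.18 m.
Total head at OW-2: h = z + ψ = 547.45 + 67.18 = 614.63 m.
Total head at OW-6: h = 629.93 − 7.07 = 622.86 m.
Head difference: h(OW-2) − h(OW-6) = 614.63 − 622.86 = -8.23 m.
Hydraulic gradient: i = |Δh| / L = 8.23 / 1449 = 0.00568.

i ≈ 0.00568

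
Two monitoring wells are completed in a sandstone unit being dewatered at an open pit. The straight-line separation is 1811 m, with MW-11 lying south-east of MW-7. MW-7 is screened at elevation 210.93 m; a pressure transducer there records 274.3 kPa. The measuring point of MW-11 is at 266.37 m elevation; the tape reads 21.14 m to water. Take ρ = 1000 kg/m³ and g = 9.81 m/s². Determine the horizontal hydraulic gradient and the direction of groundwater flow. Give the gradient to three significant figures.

Pressure head at MW-7: ψ = P/(ρg) = 274.3×1000 / (1000 × 9.81) = 27.96 m.
Total head at MW-7: h = z + ψ = 210.93 + 27.96 = 238.89 m.
Total head at MW-11: h = 266.37 − 21.14 = 245.23 m.
Head difference: h(MW-7) − h(MW-11) = 238.89 − 245.23 = -6.34 m.
Hydraulic gradient: i = |Δh| / L = 6.34 / 1811 = 0.00350.
Flow is from higher to lower head: from MW-11 toward MW-7, i.e. toward the north-west.

i ≈ 0.00350; groundwater flows toward the north-west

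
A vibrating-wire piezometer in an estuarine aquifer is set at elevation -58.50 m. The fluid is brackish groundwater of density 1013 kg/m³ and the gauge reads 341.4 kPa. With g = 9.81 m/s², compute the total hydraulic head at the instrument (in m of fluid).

ψ = P/(ρg) = 341.4×1000 / (1013 × 9.81) = 34.35 m.
h = z + ψ = -58.50 + 34.35 = -24.15 m.

h ≈ -24.15 m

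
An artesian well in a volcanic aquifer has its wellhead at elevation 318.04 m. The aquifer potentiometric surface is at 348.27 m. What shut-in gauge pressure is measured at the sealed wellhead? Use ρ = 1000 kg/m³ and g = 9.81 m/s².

Head above the cap: Δh = 348.27 − 318.04 = 30.23 m.
P = ρgΔh = 1000 × 9.81 × 30.23 = 296556 Pa ≈ 297 kPa.

P ≈ 297 kPa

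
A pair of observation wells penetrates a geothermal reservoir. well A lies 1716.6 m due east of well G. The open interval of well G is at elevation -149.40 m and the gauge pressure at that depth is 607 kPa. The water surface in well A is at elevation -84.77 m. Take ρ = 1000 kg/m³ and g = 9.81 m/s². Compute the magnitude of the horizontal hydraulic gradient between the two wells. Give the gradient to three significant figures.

i ≈ 0.00160

Pressure head at well G: ψ = P/(ρg) = 607×1000 / (1000 × 9.81) = 61.88 m.
Total head at well G: h = z + ψ = -149.40 + 61.88 = -87.52 m.
Total head at well A: h = -84.77 m (water level in the piezometer is the total head).
Head difference: h(well G) − h(well A) = -87.52 − (-84.77) = -2.75 m.
Hydraulic gradient: i = |Δh| / L = 2.75 / 1716.6 = 0.00160.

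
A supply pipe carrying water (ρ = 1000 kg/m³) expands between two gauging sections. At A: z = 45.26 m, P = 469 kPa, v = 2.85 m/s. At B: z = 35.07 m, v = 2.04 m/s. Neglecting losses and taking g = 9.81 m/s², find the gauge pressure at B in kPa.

P₂ ≈ 571 kPa

Pressure head at A: ψ₁ = P₁/(ρg) = 469×1000 / (1000 × 9.81) = 47.81 m.
Velocity heads: v₁²/2g = 2.85²/19.62 = 0.414 m; v₂²/2g = 2.04²/19.62 = 0.212 m.
Total head H = z₁ + ψ₁ + v₁²/2g = 45.26 + 47.81 + 0.414 = 93.48 m.
ψ₂ = H − z₂ − v₂²/2g = 93.48 − 35.07 − 0.212 = 58.20 m.
P₂ = ρgψ₂ = 1000 × 9.81 × 58.20 ≈ 571 kPa.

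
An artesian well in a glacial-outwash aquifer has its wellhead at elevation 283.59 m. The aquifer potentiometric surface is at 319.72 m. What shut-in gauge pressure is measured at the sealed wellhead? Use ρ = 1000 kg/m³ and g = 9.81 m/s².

Head above the cap: Δh = 319.72 − 283.59 = 36.13 m.
P = ρgΔh = 1000 × 9.81 × 36.13 = 354435 Pa ≈ 354 kPa.

P ≈ 354 kPa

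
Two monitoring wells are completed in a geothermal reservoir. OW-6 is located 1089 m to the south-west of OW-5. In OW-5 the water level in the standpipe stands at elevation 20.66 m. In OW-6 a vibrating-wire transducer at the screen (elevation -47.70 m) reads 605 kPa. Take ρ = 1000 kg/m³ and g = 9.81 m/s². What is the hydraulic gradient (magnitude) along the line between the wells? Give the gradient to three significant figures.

i ≈ 0.00614

Total head at OW-5: h = 20.66 m (water level in the piezometer is the total head).
Pressure head at OW-6: ψ = P/(ρg) = 605×1000 / (1000 × 9.81) = 61.67 m.
Total head at OW-6: h = z + ψ = -47.70 + 61.67 = 13.97 m.
Head difference: h(OW-5) − h(OW-6) = 20.66 − 13.97 = 6.69 m.
Hydraulic gradient: i = |Δh| / L = 6.69 / 1089 = 0.00614.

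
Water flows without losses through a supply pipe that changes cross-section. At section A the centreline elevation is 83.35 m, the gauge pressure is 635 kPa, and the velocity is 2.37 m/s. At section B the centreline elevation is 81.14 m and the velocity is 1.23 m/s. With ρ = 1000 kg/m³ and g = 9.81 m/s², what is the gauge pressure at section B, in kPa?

Pressure head at A: ψ₁ = P₁/(ρg) = 635×1000 / (1000 × 9.81) = 64.73 m.
Velocity heads: v₁²/2g = 2.37²/19.62 = 0.286 m; v₂²/2g = 1.23²/19.62 = 0.077 m.
Total head H = z₁ + ψ₁ + v₁²/2g = 83.35 + 64.73 + 0.286 = 148.37 m.
ψ₂ = H − z₂ − v₂²/2g = 148.37 − 81.14 − 0.077 = 67.15 m.
P₂ = ρgψ₂ = 1000 × 9.81 × 67.15 ≈ 659 kPa.

P₂ ≈ 659 kPa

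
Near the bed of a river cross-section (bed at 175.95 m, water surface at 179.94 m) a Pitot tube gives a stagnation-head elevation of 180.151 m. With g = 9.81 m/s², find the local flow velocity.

Near the bed, under hydrostatic conditions, the piezometric head (z + ψ) equals the free-surface elevation, 179.94 m.
Velocity head = total − piezometric = 180.151 − 179.94 = 0.211 m.
v = √(2g·h_v) = √(2 × 9.81 × 0.211) = 2.03 m/s.

v ≈ 2.03 m/s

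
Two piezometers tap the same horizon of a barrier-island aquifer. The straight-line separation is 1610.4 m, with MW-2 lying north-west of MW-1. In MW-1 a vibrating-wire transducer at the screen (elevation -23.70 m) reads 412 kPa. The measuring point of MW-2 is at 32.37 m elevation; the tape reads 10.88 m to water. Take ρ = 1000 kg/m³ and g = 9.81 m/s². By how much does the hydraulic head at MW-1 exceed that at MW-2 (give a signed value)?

Δh ≈ -3.19 m

Pressure head at MW-1: ψ = P/(ρg) = 412×1000 / (1000 × 9.81) = 42.00 m.
Total head at MW-1: h = z + ψ = -23.70 + 42.00 = 18.30 m.
Total head at MW-2: h = 32.37 − 10.88 = 21.49 m.
Head difference: h(MW-1) − h(MW-2) = 18.30 − 21.49 = -3.19 m.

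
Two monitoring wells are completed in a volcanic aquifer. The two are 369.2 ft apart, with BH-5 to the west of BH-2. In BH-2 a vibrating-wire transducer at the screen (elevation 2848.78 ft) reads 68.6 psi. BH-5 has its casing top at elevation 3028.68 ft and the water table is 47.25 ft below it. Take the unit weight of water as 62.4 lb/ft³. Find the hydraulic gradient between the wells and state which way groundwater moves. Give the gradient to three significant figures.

i ≈ 0.0695; groundwater flows toward the west

Pressure head at BH-2: ψ = 144·P/γ = 144 × 68.6 / 62.4 = 158.31 ft.
Total head at BH-2: h = z + ψ = 2848.78 + 158.31 = 3007.09 ft.
Total head at BH-5: h = 3028.68 − 47.25 = 2981.43 ft.
Head difference: h(BH-2) − h(BH-5) = 3007.09 − 2981.43 = 25.66 ft.
Hydraulic gradient: i = |Δh| / L = 25.66 / 369.2 = 0.0695.
Flow is from higher to lower head: from BH-2 toward BH-5, i.e. toward the west.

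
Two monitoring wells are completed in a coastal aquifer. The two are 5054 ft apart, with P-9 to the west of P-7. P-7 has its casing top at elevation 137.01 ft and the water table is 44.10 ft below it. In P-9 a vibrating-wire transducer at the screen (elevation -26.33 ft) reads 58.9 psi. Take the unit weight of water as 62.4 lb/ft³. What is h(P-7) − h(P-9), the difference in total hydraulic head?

Δh ≈ -16.68 ft

Total head at P-7: h = 137.01 − 44.10 = 92.91 ft.
Pressure head at P-9: ψ = 144·P/γ = 144 × 58.9 / 62.4 = 135.92 ft.
Total head at P-9: h = z + ψ = -26.33 + 135.92 = 109.59 ft.
Head difference: h(P-7) − h(P-9) = 92.91 − 109.59 = -16.68 ft.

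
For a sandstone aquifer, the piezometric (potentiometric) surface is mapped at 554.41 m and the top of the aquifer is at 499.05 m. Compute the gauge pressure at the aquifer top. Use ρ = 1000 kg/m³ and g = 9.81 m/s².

P ≈ 543 kPa

Pressure head at the aquifer top: ψ = h − z = 554.41 − 499.05 = 55.36 m.
P = ρgψ = 1000 × 9.81 × 55.36 = 543082 Pa ≈ 543 kPa.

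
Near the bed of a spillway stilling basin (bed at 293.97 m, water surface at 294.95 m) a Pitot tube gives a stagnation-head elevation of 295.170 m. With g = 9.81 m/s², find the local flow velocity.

Near the bed, under hydrostatic conditions, the piezometric head (z + ψ) equals the free-surface elevation, 294.95 m.
Velocity head = total − piezometric = 295.170 − 294.95 = 0.220 m.
v = √(2g·h_v) = √(2 × 9.81 × 0.220) = 2.08 m/s.

v ≈ 2.08 m/s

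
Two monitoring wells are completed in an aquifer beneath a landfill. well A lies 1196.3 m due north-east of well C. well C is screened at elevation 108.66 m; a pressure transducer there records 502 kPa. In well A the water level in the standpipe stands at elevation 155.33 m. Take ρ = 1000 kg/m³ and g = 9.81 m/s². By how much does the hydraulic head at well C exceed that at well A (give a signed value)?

Pressure head at well C: ψ = P/(ρg) = 502×1000 / (1000 × 9.81) = 51.17 m.
Total head at well C: h = z + ψ = 108.66 + 51.17 = 159.83 m.
Total head at well A: h = 155.33 m (water level in the piezometer is the total head).
Head difference: h(well C) − h(well A) = 159.83 − 155.33 = 4.50 m.

Δh ≈ 4.50 m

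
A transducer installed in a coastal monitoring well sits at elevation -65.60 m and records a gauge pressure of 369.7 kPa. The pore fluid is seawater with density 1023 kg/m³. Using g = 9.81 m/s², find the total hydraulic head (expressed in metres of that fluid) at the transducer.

ψ = P/(ρg) = 369.7×1000 / (1023 × 9.81) = 36.84 m.
h = z + ψ = -65.60 + 36.84 = -28.76 m.

h ≈ -28.76 m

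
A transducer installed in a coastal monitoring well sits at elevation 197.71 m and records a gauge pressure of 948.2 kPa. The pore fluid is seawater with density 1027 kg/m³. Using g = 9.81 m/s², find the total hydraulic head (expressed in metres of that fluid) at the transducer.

ψ = P/(ρg) = 948.2×1000 / (1027 × 9.81) = 94.12 m.
h = z + ψ = 197.71 + 94.12 = 291.83 m.

h ≈ 291.83 m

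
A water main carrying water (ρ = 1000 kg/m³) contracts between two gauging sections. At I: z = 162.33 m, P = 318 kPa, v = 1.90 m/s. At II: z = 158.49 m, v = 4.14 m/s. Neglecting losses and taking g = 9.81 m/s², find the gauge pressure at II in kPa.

Pressure head at I: ψ₁ = P₁/(ρg) = 318×1000 / (1000 × 9.81) = 32.42 m.
Velocity heads: v₁²/2g = 1.90²/19.62 = 0.184 m; v₂²/2g = 4.14²/19.62 = 0.874 m.
Total head H = z₁ + ψ₁ + v₁²/2g = 162.33 + 32.42 + 0.184 = 194.93 m.
ψ₂ = H − z₂ − v₂²/2g = 194.93 − 158.49 − 0.874 = 35.57 m.
P₂ = ρgψ₂ = 1000 × 9.81 × 35.57 ≈ 349 kPa.

P₂ ≈ 349 kPa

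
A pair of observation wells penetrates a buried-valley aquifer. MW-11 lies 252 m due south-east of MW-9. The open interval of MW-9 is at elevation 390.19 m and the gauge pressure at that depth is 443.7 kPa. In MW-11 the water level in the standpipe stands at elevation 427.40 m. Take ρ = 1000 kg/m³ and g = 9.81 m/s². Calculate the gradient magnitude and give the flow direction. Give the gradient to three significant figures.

i ≈ 0.0318; groundwater flows toward the south-east

Pressure head at MW-9: ψ = P/(ρg) = 443.7×1000 / (1000 × 9.81) = 45.23 m.
Total head at MW-9: h = z + ψ = 390.19 + 45.23 = 435.42 m.
Total head at MW-11: h = 427.40 m (water level in the piezometer is the total head).
Head difference: h(MW-9) − h(MW-11) = 435.42 − 427.40 = 8.02 m.
Hydraulic gradient: i = |Δh| / L = 8.02 / 252 = 0.0318.
Flow is from higher to lower head: from MW-9 toward MW-11, i.e. toward the south-east.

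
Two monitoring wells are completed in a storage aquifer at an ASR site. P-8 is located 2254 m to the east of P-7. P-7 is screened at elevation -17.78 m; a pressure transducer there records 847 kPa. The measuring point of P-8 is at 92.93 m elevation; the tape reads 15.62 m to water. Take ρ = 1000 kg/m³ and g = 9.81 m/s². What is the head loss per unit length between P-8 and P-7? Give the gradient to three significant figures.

i ≈ 0.00388 m/m

Pressure head at P-7: ψ = P/(ρg) = 847×1000 / (1000 × 9.81) = 86.34 m.
Total head at P-7: h = z + ψ = -17.78 + 86.34 = 68.56 m.
Total head at P-8: h = 92.93 − 15.62 = 77.31 m.
Head difference: h(P-7) − h(P-8) = 68.56 − 77.31 = -8.75 m.
Hydraulic gradient: i = |Δh| / L = 8.75 / 2254 = 0.00388.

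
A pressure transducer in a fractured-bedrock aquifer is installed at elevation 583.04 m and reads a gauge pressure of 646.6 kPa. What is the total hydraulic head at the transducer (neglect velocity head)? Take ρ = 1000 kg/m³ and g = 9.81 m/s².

h ≈ 648.95 m

ψ = P/(ρg) = 646.6×1000 / (1000 × 9.81) = 65.91 m.
h = z + ψ = 583.04 + 65.91 = 648.95 m.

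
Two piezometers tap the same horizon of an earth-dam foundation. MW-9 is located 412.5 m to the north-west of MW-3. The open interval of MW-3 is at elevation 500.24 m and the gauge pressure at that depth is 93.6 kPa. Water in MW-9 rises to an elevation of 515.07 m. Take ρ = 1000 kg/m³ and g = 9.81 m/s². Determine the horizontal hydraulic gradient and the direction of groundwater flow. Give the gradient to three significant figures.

i ≈ 0.0128; groundwater flows toward the south-east

Pressure head at MW-3: ψ = P/(ρg) = 93.6×1000 / (1000 × 9.81) = 9.54 m.
Total head at MW-3: h = z + ψ = 500.24 + 9.54 = 509.78 m.
Total head at MW-9: h = 515.07 m (water level in the piezometer is the total head).
Head difference: h(MW-3) − h(MW-9) = 509.78 − 515.07 = -5.29 m.
Hydraulic gradient: i = |Δh| / L = 5.29 / 412.5 = 0.0128.
Flow is from higher to lower head: from MW-9 toward MW-3, i.e. toward the south-east.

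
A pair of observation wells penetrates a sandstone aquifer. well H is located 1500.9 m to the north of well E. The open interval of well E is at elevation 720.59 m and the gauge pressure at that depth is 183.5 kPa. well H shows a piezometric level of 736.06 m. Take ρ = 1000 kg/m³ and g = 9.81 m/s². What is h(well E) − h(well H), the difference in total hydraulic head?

Δh ≈ 3.24 m

Pressure head at well E: ψ = P/(ρg) = 183.5×1000 / (1000 × 9.81) = 18.71 m.
Total head at well E: h = z + ψ = 720.59 + 18.71 = 739.30 m.
Total head at well H: h = 736.06 m (water level in the piezometer is the total head).
Head difference: h(well E) − h(well H) = 739.30 − 736.06 = 3.24 m.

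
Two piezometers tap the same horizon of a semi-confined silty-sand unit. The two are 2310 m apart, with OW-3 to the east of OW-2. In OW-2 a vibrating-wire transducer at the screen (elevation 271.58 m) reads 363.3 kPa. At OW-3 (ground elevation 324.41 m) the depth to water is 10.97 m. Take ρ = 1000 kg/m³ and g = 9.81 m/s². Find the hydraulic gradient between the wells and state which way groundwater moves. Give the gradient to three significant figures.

i ≈ 0.00209; groundwater flows toward the west

Pressure head at OW-2: ψ = P/(ρg) = 363.3×1000 / (1000 × 9.81) = 37.03 m.
Total head at OW-2: h = z + ψ = 271.58 + 37.03 = 308.61 m.
Total head at OW-3: h = 324.41 − 10.97 = 313.44 m.
Head difference: h(OW-2) − h(OW-3) = 308.61 − 313.44 = -4.83 m.
Hydraulic gradient: i = |Δh| / L = 4.83 / 2310 = 0.00209.
Flow is from higher to lower head: from OW-3 toward OW-2, i.e. toward the west.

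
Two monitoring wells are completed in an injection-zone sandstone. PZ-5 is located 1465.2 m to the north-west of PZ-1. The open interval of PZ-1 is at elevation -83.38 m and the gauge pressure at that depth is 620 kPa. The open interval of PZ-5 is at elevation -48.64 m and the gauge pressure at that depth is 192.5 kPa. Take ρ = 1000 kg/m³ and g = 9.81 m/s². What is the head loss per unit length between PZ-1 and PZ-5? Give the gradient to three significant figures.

Pressure head at PZ-1: ψ = P/(ρg) = 620×1000 / (1000 × 9.81) = 63.20 m.
Total head at PZ-1: h = z + ψ = -83.38 + 63.20 = -20.18 m.
Pressure head at PZ-5: ψ = P/(ρg) = 192.5×1000 / (1000 × 9.81) = 19.62 m.
Total head at PZ-5: h = z + ψ = -48.64 + 19.62 = -29.02 m.
Head difference: h(PZ-1) − h(PZ-5) = -20.18 − (-29.02) = 8.84 m.
Hydraulic gradient: i = |Δh| / L = 8.84 / 1465.2 = 0.00603.

i ≈ 0.00603 m/m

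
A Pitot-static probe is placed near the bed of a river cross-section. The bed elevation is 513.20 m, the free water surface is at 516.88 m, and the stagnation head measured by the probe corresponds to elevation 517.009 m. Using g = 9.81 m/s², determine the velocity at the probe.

v ≈ 1.59 m/s

Near the bed, under hydrostatic conditions, the piezometric head (z + ψ) equals the free-surface elevation, 516.88 m.
Velocity head = total − piezometric = 517.009 − 516.88 = 0.129 m.
v = √(2g·h_v) = √(2 × 9.81 × 0.129) = 1.59 m/s.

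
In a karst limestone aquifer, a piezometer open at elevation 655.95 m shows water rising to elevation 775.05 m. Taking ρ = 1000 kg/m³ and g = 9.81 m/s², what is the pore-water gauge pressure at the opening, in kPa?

P ≈ 1170 kPa

Pressure head ψ = h − z = 775.05 − 655.95 = 119.10 m.
P = ρgψ = 1000 × 9.81 × 119.10 = 1168371 Pa ≈ 1170 kPa.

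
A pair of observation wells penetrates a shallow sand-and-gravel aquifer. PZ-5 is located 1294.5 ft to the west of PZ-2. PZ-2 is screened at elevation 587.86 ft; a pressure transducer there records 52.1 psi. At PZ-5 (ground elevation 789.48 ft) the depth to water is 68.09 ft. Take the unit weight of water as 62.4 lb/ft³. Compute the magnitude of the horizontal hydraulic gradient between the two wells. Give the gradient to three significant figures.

i ≈ 0.0103

Pressure head at PZ-2: ψ = 144·P/γ = 144 × 52.1 / 62.4 = 120.23 ft.
Total head at PZ-2: h = z + ψ = 587.86 + 120.23 = 708.09 ft.
Total head at PZ-5: h = 789.48 − 68.09 = 721.39 ft.
Head difference: h(PZ-2) − h(PZ-5) = 708.09 − 721.39 = -13.30 ft.
Hydraulic gradient: i = |Δh| / L = 13.30 / 1294.5 = 0.0103.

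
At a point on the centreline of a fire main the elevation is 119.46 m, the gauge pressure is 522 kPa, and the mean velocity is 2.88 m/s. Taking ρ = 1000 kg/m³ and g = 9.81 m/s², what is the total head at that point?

h ≈ 173.09 m

Pressure head ψ = P/(ρg) = 522×1000 / (1000 × 9.81) = 53.21 m.
Velocity head = v²/(2g) = 2.88² / (2 × 9.81) = 0.423 m.
h = z + ψ + v²/(2g) = 119.46 + 53.21 + 0.423 = 173.09 m.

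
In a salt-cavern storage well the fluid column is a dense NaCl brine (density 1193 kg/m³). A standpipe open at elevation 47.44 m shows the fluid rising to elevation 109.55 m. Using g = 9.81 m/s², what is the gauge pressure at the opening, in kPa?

P ≈ 727 kPa

Pressure head ψ = h − z = 109.55 − 47.44 = 62.11 m.
P = ρgψ = 1193 × 9.81 × 62.11 = 726894 Pa ≈ 727 kPa.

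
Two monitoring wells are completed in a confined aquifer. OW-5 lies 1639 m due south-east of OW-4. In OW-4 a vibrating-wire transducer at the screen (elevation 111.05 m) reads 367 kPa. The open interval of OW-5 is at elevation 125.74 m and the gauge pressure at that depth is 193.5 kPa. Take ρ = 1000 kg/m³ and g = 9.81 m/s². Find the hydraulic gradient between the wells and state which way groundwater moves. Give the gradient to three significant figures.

Pressure head at OW-4: ψ = P/(ρg) = 367×1000 / (1000 × 9.81) = 37.41 m.
Total head at OW-4: h = z + ψ = 111.05 + 37.41 = 148.46 m.
Pressure head at OW-5: ψ = P/(ρg) = 193.5×1000 / (1000 × 9.81) = 19.72 m.
Total head at OW-5: h = z + ψ = 125.74 + 19.72 = 145.46 m.
Head difference: h(OW-4) − h(OW-5) = 148.46 − 145.46 = 3.00 m.
Hydraulic gradient: i = |Δh| / L = 3.00 / 1639 = 0.00183.
Flow is from higher to lower head: from OW-4 toward OW-5, i.e. toward the south-east.

i ≈ 0.00183; groundwater flows toward the south-east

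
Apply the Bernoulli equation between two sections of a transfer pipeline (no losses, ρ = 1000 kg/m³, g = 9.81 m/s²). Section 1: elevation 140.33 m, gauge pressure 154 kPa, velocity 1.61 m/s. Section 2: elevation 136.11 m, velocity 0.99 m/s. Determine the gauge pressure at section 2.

Pressure head at 1: ψ₁ = P₁/(ρg) = 154×1000 / (1000 × 9.81) = 15.70 m.
Velocity heads: v₁²/2g = 1.61²/19.62 = 0.132 m; v₂²/2g = 0.99²/19.62 = 0.050 m.
Total head H = z₁ + ψ₁ + v₁²/2g = 140.33 + 15.70 + 0.132 = 156.16 m.
ψ₂ = H − z₂ − v₂²/2g = 156.16 − 136.11 − 0.050 = 20.00 m.
P₂ = ρgψ₂ = 1000 × 9.81 × 20.00 ≈ 196 kPa.

P₂ ≈ 196 kPa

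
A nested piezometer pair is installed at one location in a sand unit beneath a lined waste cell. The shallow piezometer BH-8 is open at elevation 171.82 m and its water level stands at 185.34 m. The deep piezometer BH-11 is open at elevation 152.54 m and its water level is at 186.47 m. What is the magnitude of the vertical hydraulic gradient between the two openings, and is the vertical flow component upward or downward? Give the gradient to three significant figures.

|i_v| ≈ 0.0586; vertical flow is upward

Total head at BH-8: h = 185.34 m (water level in the standpipe).
Total head at BH-11: h = 186.47 m.
Δh = h(BH-8) − h(BH-11) = 185.34 − 186.47 = -1.13 m.
Vertical separation Δz = 171.82 − 152.54 = 19.28 m.
|i_v| = |Δh| / Δz = 1.13 / 19.28 = 0.0586.
Head is higher in the deep piezometer, so vertical flow is upward (discharge condition).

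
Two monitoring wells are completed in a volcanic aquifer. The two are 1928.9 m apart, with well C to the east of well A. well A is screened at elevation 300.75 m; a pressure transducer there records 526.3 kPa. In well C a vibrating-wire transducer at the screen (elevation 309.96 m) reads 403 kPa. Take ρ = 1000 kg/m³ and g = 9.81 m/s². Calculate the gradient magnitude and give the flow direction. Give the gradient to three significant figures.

i ≈ 0.00174; groundwater flows toward the east

Pressure head at well A: ψ = P/(ρg) = 526.3×1000 / (1000 × 9.81) = 53.65 m.
Total head at well A: h = z + ψ = 300.75 + 53.65 = 354.40 m.
Pressure head at well C: ψ = P/(ρg) = 403×1000 / (1000 × 9.81) = 41.08 m.
Total head at well C: h = z + ψ = 309.96 + 41.08 = 351.04 m.
Head difference: h(well A) − h(well C) = 354.40 − 351.04 = 3.36 m.
Hydraulic gradient: i = |Δh| / L = 3.36 / 1928.9 = 0.00174.
Flow is from higher to lower head: from well A toward well C, i.e. toward the east.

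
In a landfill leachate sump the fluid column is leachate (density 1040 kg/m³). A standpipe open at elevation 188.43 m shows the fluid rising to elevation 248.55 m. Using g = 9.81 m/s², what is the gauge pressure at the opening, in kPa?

Pressure head ψ = h − z = 248.55 − 188.43 = 60.12 m.
P = ρgψ = 1040 × 9.81 × 60.12 = 613368 Pa ≈ 613 kPa.

P ≈ 613 kPa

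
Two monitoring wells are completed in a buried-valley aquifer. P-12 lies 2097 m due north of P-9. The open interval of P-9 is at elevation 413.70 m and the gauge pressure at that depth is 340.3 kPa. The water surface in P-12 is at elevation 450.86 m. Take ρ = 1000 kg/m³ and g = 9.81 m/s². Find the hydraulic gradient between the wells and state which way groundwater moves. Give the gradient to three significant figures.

Pressure head at P-9: ψ = P/(ρg) = 340.3×1000 / (1000 × 9.81) = 34.69 m.
Total head at P-9: h = z + ψ = 413.70 + 34.69 = 448.39 m.
Total head at P-12: h = 450.86 m (water level in the piezometer is the total head).
Head difference: h(P-9) − h(P-12) = 448.39 − 450.86 = -2.47 m.
Hydraulic gradient: i = |Δh| / L = 2.47 / 2097 = 0.00118.
Flow is from higher to lower head: from P-12 toward P-9, i.e. toward the south.

i ≈ 0.00118; groundwater flows toward the south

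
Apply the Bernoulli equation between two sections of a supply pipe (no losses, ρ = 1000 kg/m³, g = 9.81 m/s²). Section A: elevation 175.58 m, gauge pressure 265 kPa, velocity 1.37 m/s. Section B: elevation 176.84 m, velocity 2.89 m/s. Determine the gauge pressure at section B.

Pressure head at A: ψ₁ = P₁/(ρg) = 265×1000 / (1000 × 9.81) = 27.01 m.
Velocity heads: v₁²/2g = 1.37²/19.62 = 0.096 m; v₂²/2g = 2.89²/19.62 = 0.426 m.
Total head H = z₁ + ψ₁ + v₁²/2g = 175.58 + 27.01 + 0.096 = 202.69 m.
ψ₂ = H − z₂ − v₂²/2g = 202.69 − 176.84 − 0.426 = 25.42 m.
P₂ = ρgψ₂ = 1000 × 9.81 × 25.42 ≈ 249 kPa.

P₂ ≈ 249 kPa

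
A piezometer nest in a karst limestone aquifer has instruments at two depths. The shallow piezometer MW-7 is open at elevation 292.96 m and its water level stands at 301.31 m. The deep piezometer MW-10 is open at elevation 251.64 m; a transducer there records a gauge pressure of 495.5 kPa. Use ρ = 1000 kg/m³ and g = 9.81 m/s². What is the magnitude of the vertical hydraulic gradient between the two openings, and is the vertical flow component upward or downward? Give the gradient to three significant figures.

|i_v| ≈ 0.0203; vertical flow is upward

Total head at MW-7: h = 301.31 m (water level in the standpipe).
Pressure head at MW-10: ψ = P/(ρg) = 495.5×1000 / (1000 × 9.81) = 50.51 m.
Total head at MW-10: h = z + ψ = 251.64 + 50.51 = 302.15 m.
Δh = h(MW-7) − h(MW-10) = 301.31 − 302.15 = -0.84 m.
Vertical separation Δz = 292.96 − 251.64 = 41.32 m.
|i_v| = |Δh| / Δz = 0.84 / 41.32 = 0.0203.
Head is higher in the deep piezometer, so vertical flow is upward (discharge condition).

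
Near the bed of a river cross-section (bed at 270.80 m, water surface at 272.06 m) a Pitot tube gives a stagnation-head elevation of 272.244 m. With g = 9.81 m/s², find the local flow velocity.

v ≈ 1.90 m/s

Near the bed, under hydrostatic conditions, the piezometric head (z + ψ) equals the free-surface elevation, 272.06 m.
Velocity head = total − piezometric = 272.244 − 272.06 = 0.184 m.
v = √(2g·h_v) = √(2 × 9.81 × 0.184) = 1.90 m/s.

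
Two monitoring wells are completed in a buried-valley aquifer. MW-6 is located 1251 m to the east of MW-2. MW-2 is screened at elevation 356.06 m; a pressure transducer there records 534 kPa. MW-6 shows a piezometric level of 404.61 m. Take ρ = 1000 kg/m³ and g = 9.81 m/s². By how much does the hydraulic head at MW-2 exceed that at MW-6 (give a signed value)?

Pressure head at MW-2: ψ = P/(ρg) = 534×1000 / (1000 × 9.81) = 54.43 m.
Total head at MW-2: h = z + ψ = 356.06 + 54.43 = 410.49 m.
Total head at MW-6: h = 404.61 m (water level in the piezometer is the total head).
Head difference: h(MW-2) − h(MW-6) = 410.49 − 404.61 = 5.88 m.

Δh ≈ 5.88 m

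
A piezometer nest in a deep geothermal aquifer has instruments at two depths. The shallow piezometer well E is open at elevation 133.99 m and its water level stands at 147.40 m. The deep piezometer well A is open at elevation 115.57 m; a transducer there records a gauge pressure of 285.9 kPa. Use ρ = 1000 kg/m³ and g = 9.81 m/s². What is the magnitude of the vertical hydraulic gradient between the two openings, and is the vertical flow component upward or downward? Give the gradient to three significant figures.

|i_v| ≈ 0.146; vertical flow is downward

Total head at well E: h = 147.40 m (water level in the standpipe).
Pressure head at well A: ψ = P/(ρg) = 285.9×1000 / (1000 × 9.81) = 29.14 m.
Total head at well A: h = z + ψ = 115.57 + 29.14 = 144.71 m.
Δh = h(well E) − h(well A) = 147.40 − 144.71 = 2.69 m.
Vertical separation Δz = 133.99 − 115.57 = 18.42 m.
|i_v| = |Δh| / Δz = 2.69 / 18.42 = 0.146.
Head is higher in the shallow piezometer, so vertical flow is downward (recharge condition).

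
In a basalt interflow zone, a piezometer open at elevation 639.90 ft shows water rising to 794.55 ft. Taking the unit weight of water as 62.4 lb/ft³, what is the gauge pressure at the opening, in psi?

Pressure head ψ = h − z = 794.55 − 639.90 = 154.65 ft.
P = γ·ψ / 144 = 62.4 × 154.65 / 144 = 67.0 psi.

P ≈ 67.0 psi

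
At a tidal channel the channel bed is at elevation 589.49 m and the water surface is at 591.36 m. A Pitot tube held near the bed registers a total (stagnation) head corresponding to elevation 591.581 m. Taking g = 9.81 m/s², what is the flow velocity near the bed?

v ≈ 2.08 m/s

Near the bed, under hydrostatic conditions, the piezometric head (z + ψ) equals the free-surface elevation, 591.36 m.
Velocity head = total − piezometric = 591.581 − 591.36 = 0.221 m.
v = √(2g·h_v) = √(2 × 9.81 × 0.221) = 2.08 m/s.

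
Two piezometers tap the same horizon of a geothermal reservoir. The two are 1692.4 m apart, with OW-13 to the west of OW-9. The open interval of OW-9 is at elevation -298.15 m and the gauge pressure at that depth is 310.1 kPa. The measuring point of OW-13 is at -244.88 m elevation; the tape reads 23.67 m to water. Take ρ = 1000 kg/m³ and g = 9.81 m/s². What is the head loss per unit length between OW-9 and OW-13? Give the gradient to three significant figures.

i ≈ 0.00119 m/m

Pressure head at OW-9: ψ = P/(ρg) = 310.1×1000 / (1000 × 9.81) = 31.61 m.
Total head at OW-9: h = z + ψ = -298.15 + 31.61 = -266.54 m.
Total head at OW-13: h = -244.88 − 23.67 = -268.55 m.
Head difference: h(OW-9) − h(OW-13) = -266.54 − (-268.55) = 2.01 m.
Hydraulic gradient: i = |Δh| / L = 2.01 / 1692.4 = 0.00119.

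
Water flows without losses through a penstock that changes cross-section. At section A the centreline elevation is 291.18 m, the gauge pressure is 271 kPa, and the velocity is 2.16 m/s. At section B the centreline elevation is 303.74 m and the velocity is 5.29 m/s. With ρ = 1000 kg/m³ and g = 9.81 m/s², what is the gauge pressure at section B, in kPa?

P₂ ≈ 136 kPa

Pressure head at A: ψ₁ = P₁/(ρg) = 271×1000 / (1000 × 9.81) = 27.62 m.
Velocity heads: v₁²/2g = 2.16²/19.62 = 0.238 m; v₂²/2g = 5.29²/19.62 = 1.426 m.
Total head H = z₁ + ψ₁ + v₁²/2g = 291.18 + 27.62 + 0.238 = 319.04 m.
ψ₂ = H − z₂ − v₂²/2g = 319.04 − 303.74 − 1.426 = 13.87 m.
P₂ = ρgψ₂ = 1000 × 9.81 × 13.87 ≈ 136 kPa.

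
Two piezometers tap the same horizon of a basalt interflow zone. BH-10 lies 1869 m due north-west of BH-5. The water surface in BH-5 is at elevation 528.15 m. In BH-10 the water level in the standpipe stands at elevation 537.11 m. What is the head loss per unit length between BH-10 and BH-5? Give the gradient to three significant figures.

i ≈ 0.00479 m/m

Total head at BH-5: h = 528.15 m (water level in the piezometer is the total head).
Total head at BH-10: h = 537.11 m (water level in the piezometer is the total head).
Head difference: h(BH-5) − h(BH-10) = 528.15 − 537.11 = -8.96 m.
Hydraulic gradient: i = |Δh| / L = 8.96 / 1869 = 0.00479.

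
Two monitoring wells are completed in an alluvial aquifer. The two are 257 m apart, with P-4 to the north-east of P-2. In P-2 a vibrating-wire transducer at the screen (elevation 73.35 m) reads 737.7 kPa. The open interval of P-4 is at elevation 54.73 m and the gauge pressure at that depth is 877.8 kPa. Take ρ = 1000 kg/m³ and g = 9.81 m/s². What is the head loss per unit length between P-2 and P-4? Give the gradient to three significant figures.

Pressure head at P-2: ψ = P/(ρg) = 737.7×1000 / (1000 × 9.81) = 75.20 m.
Total head at P-2: h = z + ψ = 73.35 + 75.20 = 148.55 m.
Pressure head at P-4: ψ = P/(ρg) = 877.8×1000 / (1000 × 9.81) = 89.48 m.
Total head at P-4: h = z + ψ = 54.73 + 89.48 = 144.21 m.
Head difference: h(P-2) − h(P-4) = 148.55 − 144.21 = 4.34 m.
Hydraulic gradient: i = |Δh| / L = 4.34 / 257 = 0.0169.

i ≈ 0.0169 m/m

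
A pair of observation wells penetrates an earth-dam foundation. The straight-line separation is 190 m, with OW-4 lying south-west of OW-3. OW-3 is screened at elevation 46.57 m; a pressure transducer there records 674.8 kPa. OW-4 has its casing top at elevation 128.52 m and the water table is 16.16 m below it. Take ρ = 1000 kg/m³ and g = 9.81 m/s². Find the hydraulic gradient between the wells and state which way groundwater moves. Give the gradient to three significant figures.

i ≈ 0.0158; groundwater flows toward the south-west

Pressure head at OW-3: ψ = P/(ρg) = 674.8×1000 / (1000 × 9.81) = 68.79 m.
Total head at OW-3: h = z + ψ = 46.57 + 68.79 = 115.36 m.
Total head at OW-4: h = 128.52 − 16.16 = 112.36 m.
Head difference: h(OW-3) − h(OW-4) = 115.36 − 112.36 = 3.00 m.
Hydraulic gradient: i = |Δh| / L = 3.00 / 190 = 0.0158.
Flow is from higher to lower head: from OW-3 toward OW-4, i.e. toward the south-west.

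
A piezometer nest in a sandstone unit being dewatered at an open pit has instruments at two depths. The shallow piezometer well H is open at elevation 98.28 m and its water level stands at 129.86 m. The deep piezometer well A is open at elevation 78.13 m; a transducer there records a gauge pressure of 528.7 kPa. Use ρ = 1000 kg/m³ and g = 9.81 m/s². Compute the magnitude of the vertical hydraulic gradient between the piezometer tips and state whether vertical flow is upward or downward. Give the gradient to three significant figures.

Total head at well H: h = 129.86 m (water level in the standpipe).
Pressure head at well A: ψ = P/(ρg) = 528.7×1000 / (1000 × 9.81) = 53.89 m.
Total head at well A: h = z + ψ = 78.13 + 53.89 = 132.02 m.
Δh = h(well H) − h(well A) = 129.86 − 132.02 = -2.16 m.
Vertical separation Δz = 98.28 − 78.13 = 20.15 m.
|i_v| = |Δh| / Δz = 2.16 / 20.15 = 0.107.
Head is higher in the deep piezometer, so vertical flow is upward (discharge condition).

|i_v| ≈ 0.107; vertical flow is upward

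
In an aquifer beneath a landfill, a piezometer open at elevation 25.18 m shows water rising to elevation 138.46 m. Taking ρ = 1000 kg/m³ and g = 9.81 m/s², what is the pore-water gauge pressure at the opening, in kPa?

Pressure head ψ = h − z = 138.46 − 25.18 = 113.28 m.
P = ρgψ = 1000 × 9.81 × 113.28 = 1111277 Pa ≈ 1110 kPa.

P ≈ 1110 kPa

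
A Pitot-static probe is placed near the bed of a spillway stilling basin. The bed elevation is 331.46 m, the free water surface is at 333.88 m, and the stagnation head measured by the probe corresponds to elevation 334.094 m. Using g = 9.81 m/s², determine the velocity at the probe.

v ≈ 2.05 m/s

Near the bed, under hydrostatic conditions, the piezometric head (z + ψ) equals the free-surface elevation, 333.88 m.
Velocity head = total − piezometric = 334.094 − 333.88 = 0.214 m.
v = √(2g·h_v) = √(2 × 9.81 × 0.214) = 2.05 m/s.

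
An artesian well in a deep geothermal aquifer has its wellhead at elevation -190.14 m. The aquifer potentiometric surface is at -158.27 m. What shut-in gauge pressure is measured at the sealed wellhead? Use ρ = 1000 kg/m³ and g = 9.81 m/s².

Head above the cap: Δh = -158.27 − (-190.14) = 31.87 m.
P = ρgΔh = 1000 × 9.81 × 31.87 = 312645 Pa ≈ 313 kPa.

P ≈ 313 kPa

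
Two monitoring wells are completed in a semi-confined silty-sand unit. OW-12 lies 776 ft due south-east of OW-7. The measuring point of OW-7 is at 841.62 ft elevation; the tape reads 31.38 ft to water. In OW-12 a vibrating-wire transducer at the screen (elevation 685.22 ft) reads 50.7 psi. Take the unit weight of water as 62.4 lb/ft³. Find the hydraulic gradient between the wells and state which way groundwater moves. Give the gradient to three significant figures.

i ≈ 0.0103; groundwater flows toward the south-east

Total head at OW-7: h = 841.62 − 31.38 = 810.24 ft.
Pressure head at OW-12: ψ = 144·P/γ = 144 × 50.7 / 62.4 = 117.00 ft.
Total head at OW-12: h = z + ψ = 685.22 + 117.00 = 802.22 ft.
Head difference: h(OW-7) − h(OW-12) = 810.24 − 802.22 = 8.02 ft.
Hydraulic gradient: i = |Δh| / L = 8.02 / 776 = 0.0103.
Flow is from higher to lower head: from OW-7 toward OW-12, i.e. toward the south-east.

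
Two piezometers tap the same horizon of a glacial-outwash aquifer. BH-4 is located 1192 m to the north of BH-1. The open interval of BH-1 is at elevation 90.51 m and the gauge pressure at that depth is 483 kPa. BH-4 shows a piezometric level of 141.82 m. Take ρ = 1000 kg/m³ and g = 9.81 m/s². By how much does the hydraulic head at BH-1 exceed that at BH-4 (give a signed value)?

Pressure head at BH-1: ψ = P/(ρg) = 483×1000 / (1000 × 9.81) = 49.24 m.
Total head at BH-1: h = z + ψ = 90.51 + 49.24 = 139.75 m.
Total head at BH-4: h = 141.82 m (water level in the piezometer is the total head).
Head difference: h(BH-1) − h(BH-4) = 139.75 − 141.82 = -2.07 m.

Δh ≈ -2.07 m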